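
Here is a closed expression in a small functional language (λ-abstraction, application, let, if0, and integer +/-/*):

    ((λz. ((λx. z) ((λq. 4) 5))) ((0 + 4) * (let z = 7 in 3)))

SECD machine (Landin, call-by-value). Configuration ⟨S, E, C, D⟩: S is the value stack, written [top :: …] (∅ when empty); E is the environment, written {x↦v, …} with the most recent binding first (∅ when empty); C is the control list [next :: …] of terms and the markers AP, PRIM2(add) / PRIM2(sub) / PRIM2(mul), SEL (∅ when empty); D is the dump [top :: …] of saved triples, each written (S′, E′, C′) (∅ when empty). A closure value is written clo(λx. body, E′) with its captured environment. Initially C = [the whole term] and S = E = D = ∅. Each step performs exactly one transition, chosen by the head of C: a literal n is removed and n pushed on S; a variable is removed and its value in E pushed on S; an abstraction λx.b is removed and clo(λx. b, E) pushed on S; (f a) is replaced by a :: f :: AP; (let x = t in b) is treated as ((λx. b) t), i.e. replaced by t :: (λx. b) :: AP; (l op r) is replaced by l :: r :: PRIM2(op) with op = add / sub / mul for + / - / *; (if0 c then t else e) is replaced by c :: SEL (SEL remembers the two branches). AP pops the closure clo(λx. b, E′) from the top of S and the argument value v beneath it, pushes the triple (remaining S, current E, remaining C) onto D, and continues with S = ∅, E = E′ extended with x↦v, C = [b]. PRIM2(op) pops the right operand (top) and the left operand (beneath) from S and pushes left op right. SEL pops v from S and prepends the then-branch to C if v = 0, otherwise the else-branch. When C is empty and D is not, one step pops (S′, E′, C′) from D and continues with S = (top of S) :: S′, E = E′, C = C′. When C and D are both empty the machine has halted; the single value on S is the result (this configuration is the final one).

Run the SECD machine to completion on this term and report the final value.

Answer: 12

Derivation:
t=0: [S=∅ | E=∅ | C=[((λz. ((λx. z) ((λq. 4) 5))) ((0 + 4) * (let z = 7 in 3)))] | D=∅]
t=1: [S=∅ | E=∅ | C=[((0 + 4) * (let z = 7 in 3)) :: (λz. ((λx. z) ((λq. 4) 5))) :: AP] | D=∅]
t=2: [S=∅ | E=∅ | C=[(0 + 4) :: (let z = 7 in 3) :: PRIM2(mul) :: (λz. ((λx. z) ((λq. 4) 5))) :: AP] | D=∅]
t=3: [S=∅ | E=∅ | C=[0 :: 4 :: PRIM2(add) :: (let z = 7 in 3) :: PRIM2(mul) :: (λz. ((λx. z) ((λq. 4) 5))) :: AP] | D=∅]
t=4: [S=[0] | E=∅ | C=[4 :: PRIM2(add) :: (let z = 7 in 3) :: PRIM2(mul) :: (λz. ((λx. z) ((λq. 4) 5))) :: AP] | D=∅]
t=5: [S=[4 :: 0] | E=∅ | C=[PRIM2(add) :: (let z = 7 in 3) :: PRIM2(mul) :: (λz. ((λx. z) ((λq. 4) 5))) :: AP] | D=∅]
t=6: [S=[4] | E=∅ | C=[(let z = 7 in 3) :: PRIM2(mul) :: (λz. ((λx. z) ((λq. 4) 5))) :: AP] | D=∅]
t=7: [S=[4] | E=∅ | C=[7 :: (λz. 3) :: AP :: PRIM2(mul) :: (λz. ((λx. z) ((λq. 4) 5))) :: AP] | D=∅]
t=8: [S=[7 :: 4] | E=∅ | C=[(λz. 3) :: AP :: PRIM2(mul) :: (λz. ((λx. z) ((λq. 4) 5))) :: AP] | D=∅]
t=9: [S=[clo(λz. 3, ∅) :: 7 :: 4] | E=∅ | C=[AP :: PRIM2(mul) :: (λz. ((λx. z) ((λq. 4) 5))) :: AP] | D=∅]
t=10: [S=∅ | E={z↦7} | C=[3] | D=[([4], ∅, [PRIM2(mul) :: (λz. ((λx. z) ((λq. 4) 5))) :: AP])]]
t=11: [S=[3] | E={z↦7} | C=∅ | D=[([4], ∅, [PRIM2(mul) :: (λz. ((λx. z) ((λq. 4) 5))) :: AP])]]
t=12: [S=[3 :: 4] | E=∅ | C=[PRIM2(mul) :: (λz. ((λx. z) ((λq. 4) 5))) :: AP] | D=∅]
t=13: [S=[12] | E=∅ | C=[(λz. ((λx. z) ((λq. 4) 5))) :: AP] | D=∅]
t=14: [S=[clo(λz. ((λx. z) ((λq. 4) 5)), ∅) :: 12] | E=∅ | C=[AP] | D=∅]
t=15: [S=∅ | E={z↦12} | C=[((λx. z) ((λq. 4) 5))] | D=[(∅, ∅, ∅)]]
t=16: [S=∅ | E={z↦12} | C=[((λq. 4) 5) :: (λx. z) :: AP] | D=[(∅, ∅, ∅)]]
t=17: [S=∅ | E={z↦12} | C=[5 :: (λq. 4) :: AP :: (λx. z) :: AP] | D=[(∅, ∅, ∅)]]
t=18: [S=[5] | E={z↦12} | C=[(λq. 4) :: AP :: (λx. z) :: AP] | D=[(∅, ∅, ∅)]]
t=19: [S=[clo(λq. 4, {z↦12}) :: 5] | E={z↦12} | C=[AP :: (λx. z) :: AP] | D=[(∅, ∅, ∅)]]
t=20: [S=∅ | E={q↦5, z↦12} | C=[4] | D=[(∅, {z↦12}, [(λx. z) :: AP]) :: (∅, ∅, ∅)]]
t=21: [S=[4] | E={q↦5, z↦12} | C=∅ | D=[(∅, {z↦12}, [(λx. z) :: AP]) :: (∅, ∅, ∅)]]
t=22: [S=[4] | E={z↦12} | C=[(λx. z) :: AP] | D=[(∅, ∅, ∅)]]
t=23: [S=[clo(λx. z, {z↦12}) :: 4] | E={z↦12} | C=[AP] | D=[(∅, ∅, ∅)]]
t=24: [S=∅ | E={x↦4, z↦12} | C=[z] | D=[(∅, {z↦12}, ∅) :: (∅, ∅, ∅)]]
t=25: [S=[12] | E={x↦4, z↦12} | C=∅ | D=[(∅, {z↦12}, ∅) :: (∅, ∅, ∅)]]
t=26: [S=[12] | E={z↦12} | C=∅ | D=[(∅, ∅, ∅)]]
t=27: [S=[12] | E=∅ | C=∅ | D=∅]
→ final value 12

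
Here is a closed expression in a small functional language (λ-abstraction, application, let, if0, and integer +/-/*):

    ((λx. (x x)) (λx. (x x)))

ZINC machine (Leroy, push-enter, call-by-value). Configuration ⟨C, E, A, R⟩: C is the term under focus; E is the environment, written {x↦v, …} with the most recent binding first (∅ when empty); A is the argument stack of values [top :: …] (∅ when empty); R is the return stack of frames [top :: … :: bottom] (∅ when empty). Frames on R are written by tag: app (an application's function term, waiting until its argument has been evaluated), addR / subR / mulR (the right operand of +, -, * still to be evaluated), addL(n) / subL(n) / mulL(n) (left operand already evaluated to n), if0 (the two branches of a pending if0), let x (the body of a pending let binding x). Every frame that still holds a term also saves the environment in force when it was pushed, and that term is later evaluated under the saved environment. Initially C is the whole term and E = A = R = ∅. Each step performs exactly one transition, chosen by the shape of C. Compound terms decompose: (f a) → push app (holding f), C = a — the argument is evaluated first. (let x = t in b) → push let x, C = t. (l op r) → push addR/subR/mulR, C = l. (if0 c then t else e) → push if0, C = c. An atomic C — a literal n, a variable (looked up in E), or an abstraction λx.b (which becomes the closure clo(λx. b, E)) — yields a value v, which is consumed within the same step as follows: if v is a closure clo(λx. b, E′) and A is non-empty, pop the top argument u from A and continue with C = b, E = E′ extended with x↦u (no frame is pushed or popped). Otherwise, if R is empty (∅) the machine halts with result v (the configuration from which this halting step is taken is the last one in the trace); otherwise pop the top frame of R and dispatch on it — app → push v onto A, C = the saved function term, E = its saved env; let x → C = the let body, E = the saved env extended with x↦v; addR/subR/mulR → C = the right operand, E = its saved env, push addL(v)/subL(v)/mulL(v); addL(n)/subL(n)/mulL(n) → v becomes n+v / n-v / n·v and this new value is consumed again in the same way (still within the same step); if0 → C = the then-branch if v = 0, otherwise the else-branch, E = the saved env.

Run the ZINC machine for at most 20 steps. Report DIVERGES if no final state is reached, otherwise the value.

Answer: DIVERGES (no final state within 20 steps)

Derivation:
[0] <C=((λx. (x x)) (λx. (x x))), E=∅, A=∅, R=∅>
[1] <C=(λx. (x x)), E=∅, A=∅, R=[app]>
[2] <C=(λx. (x x)), E=∅, A=[clo(λx. (x x), ∅)], R=∅>
[3] <C=(x x), E={x↦clo(λx. (x x), ∅)}, A=∅, R=∅>
[4] <C=x, E={x↦clo(λx. (x x), ∅)}, A=∅, R=[app]>
[5] <C=x, E={x↦clo(λx. (x x), ∅)}, A=[clo(λx. (x x), ∅)], R=∅>
… configuration repeats with period 3 (steps 3–5 recur indefinitely) …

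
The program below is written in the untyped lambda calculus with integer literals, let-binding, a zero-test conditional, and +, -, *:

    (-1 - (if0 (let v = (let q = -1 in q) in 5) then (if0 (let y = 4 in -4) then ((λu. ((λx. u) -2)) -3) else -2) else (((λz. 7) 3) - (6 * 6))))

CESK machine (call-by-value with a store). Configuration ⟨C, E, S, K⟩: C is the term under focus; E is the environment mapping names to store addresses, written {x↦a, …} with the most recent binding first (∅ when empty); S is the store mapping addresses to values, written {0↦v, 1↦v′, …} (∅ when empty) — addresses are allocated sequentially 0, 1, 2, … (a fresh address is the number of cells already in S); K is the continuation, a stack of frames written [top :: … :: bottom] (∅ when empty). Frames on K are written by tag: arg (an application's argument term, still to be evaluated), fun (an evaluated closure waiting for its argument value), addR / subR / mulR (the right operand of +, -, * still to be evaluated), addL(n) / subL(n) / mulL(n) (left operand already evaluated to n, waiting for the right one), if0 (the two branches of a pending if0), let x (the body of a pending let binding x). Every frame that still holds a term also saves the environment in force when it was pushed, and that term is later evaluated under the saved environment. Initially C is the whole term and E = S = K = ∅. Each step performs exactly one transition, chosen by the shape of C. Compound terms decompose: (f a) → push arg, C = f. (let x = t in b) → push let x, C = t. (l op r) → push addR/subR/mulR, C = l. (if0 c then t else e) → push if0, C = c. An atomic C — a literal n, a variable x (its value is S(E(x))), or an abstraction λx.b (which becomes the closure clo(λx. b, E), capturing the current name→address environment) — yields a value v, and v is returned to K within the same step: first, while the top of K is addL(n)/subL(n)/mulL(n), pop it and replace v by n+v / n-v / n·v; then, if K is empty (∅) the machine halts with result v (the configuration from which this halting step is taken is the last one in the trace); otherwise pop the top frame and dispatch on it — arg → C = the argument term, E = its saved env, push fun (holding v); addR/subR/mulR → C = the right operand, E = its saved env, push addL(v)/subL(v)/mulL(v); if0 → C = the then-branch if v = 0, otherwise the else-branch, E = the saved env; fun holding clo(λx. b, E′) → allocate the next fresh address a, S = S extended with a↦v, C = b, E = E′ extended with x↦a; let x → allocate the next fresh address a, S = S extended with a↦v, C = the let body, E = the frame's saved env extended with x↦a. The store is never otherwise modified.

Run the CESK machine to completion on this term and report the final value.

t=0: <C=(-1 - (if0 (let v = (let q = -1 in q) in 5) then (if0 (let y = 4 in -4) then ((λu. ((λx. u) -2)) -3) else -2) else (((λz. 7) 3) - (6 * 6)))), E=∅, S=∅, K=∅>
t=1: <C=-1, E=∅, S=∅, K=[subR]>
t=2: <C=(if0 (let v = (let q = -1 in q) in 5) then (if0 (let y = 4 in -4) then ((λu. ((λx. u) -2)) -3) else -2) else (((λz. 7) 3) - (6 * 6))), E=∅, S=∅, K=[subL(-1)]>
t=3: <C=(let v = (let q = -1 in q) in 5), E=∅, S=∅, K=[if0 :: subL(-1)]>
t=4: <C=(let q = -1 in q), E=∅, S=∅, K=[let v :: if0 :: subL(-1)]>
t=5: <C=-1, E=∅, S=∅, K=[let q :: let v :: if0 :: subL(-1)]>
t=6: <C=q, E={q↦0}, S={0↦-1}, K=[let v :: if0 :: subL(-1)]>
t=7: <C=5, E={v↦1}, S={0↦-1, 1↦-1}, K=[if0 :: subL(-1)]>
t=8: <C=(((λz. 7) 3) - (6 * 6)), E=∅, S={0↦-1, 1↦-1}, K=[subL(-1)]>
t=9: <C=((λz. 7) 3), E=∅, S={0↦-1, 1↦-1}, K=[subR :: subL(-1)]>
t=10: <C=(λz. 7), E=∅, S={0↦-1, 1↦-1}, K=[arg :: subR :: subL(-1)]>
t=11: <C=3, E=∅, S={0↦-1, 1↦-1}, K=[fun :: subR :: subL(-1)]>
t=12: <C=7, E={z↦2}, S={0↦-1, 1↦-1, 2↦3}, K=[subR :: subL(-1)]>
t=13: <C=(6 * 6), E=∅, S={0↦-1, 1↦-1, 2↦3}, K=[subL(7) :: subL(-1)]>
t=14: <C=6, E=∅, S={0↦-1, 1↦-1, 2↦3}, K=[mulR :: subL(7) :: subL(-1)]>
t=15: <C=6, E=∅, S={0↦-1, 1↦-1, 2↦3}, K=[mulL(6) :: subL(7) :: subL(-1)]>
→ final value 28

Answer: 28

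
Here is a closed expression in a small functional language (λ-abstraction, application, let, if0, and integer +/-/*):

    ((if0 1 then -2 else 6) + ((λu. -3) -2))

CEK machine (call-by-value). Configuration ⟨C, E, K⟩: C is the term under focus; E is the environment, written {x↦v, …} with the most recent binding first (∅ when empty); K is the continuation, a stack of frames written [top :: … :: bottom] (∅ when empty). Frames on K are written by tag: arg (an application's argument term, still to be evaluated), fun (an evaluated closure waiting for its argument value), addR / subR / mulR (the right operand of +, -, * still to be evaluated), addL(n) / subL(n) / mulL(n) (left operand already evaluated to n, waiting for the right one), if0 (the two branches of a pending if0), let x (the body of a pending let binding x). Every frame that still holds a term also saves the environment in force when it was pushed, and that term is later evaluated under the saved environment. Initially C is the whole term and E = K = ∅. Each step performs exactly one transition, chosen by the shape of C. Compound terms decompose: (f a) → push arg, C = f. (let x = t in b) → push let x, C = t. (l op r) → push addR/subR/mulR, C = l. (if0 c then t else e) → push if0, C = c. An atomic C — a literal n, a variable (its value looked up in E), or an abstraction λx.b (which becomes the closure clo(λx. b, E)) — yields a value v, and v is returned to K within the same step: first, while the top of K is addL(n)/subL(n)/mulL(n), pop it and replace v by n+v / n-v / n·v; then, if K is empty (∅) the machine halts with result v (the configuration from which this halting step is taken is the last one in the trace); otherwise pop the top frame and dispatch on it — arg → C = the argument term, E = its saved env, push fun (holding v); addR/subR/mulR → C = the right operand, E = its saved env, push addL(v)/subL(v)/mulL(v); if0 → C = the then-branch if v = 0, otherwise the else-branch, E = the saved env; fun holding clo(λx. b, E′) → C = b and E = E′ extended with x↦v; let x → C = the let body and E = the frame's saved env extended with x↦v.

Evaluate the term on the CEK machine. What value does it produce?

step 0: ⟨C=((if0 1 then -2 else 6) + ((λu. -3) -2)); E=∅; K=∅⟩
step 1: ⟨C=(if0 1 then -2 else 6); E=∅; K=[addR]⟩
step 2: ⟨C=1; E=∅; K=[if0 :: addR]⟩
step 3: ⟨C=6; E=∅; K=[addR]⟩
step 4: ⟨C=((λu. -3) -2); E=∅; K=[addL(6)]⟩
step 5: ⟨C=(λu. -3); E=∅; K=[arg :: addL(6)]⟩
step 6: ⟨C=-2; E=∅; K=[fun :: addL(6)]⟩
step 7: ⟨C=-3; E={u↦-2}; K=[addL(6)]⟩
→ final value 3

Answer: 3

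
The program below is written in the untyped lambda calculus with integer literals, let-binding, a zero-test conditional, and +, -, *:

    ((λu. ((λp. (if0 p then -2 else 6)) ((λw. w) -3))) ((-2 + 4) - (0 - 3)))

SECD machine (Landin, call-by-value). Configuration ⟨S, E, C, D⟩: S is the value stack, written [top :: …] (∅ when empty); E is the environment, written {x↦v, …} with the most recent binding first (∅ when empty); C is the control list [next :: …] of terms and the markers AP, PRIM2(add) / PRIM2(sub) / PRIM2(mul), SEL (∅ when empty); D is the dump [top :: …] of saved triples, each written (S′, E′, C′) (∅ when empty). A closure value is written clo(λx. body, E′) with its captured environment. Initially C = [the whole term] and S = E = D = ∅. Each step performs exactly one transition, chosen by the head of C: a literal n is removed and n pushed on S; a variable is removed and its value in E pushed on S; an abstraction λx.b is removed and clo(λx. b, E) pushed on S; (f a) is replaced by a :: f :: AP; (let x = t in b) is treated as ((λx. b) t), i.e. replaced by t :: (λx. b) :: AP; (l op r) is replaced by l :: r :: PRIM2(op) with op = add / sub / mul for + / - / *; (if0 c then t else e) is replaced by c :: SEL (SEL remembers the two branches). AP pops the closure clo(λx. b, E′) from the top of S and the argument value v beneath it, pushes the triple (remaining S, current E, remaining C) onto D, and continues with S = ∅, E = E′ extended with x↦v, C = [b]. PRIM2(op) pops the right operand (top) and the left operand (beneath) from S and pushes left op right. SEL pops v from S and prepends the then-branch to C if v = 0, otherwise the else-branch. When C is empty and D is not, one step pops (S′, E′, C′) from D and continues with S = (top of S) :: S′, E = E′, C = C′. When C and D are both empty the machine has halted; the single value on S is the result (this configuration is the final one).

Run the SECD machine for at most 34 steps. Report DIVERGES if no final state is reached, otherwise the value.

Answer: 6

Machine steps:
step 0: <S=∅, E=∅, C=[((λu. ((λp. (if0 p then -2 else 6)) ((λw. w) -3))) ((-2 + 4) - (0 - 3)))], D=∅>
step 1: <S=∅, E=∅, C=[((-2 + 4) - (0 - 3)) :: (λu. ((λp. (if0 p then -2 else 6)) ((λw. w) -3))) :: AP], D=∅>
step 2: <S=∅, E=∅, C=[(-2 + 4) :: (0 - 3) :: PRIM2(sub) :: (λu. ((λp. (if0 p then -2 else 6)) ((λw. w) -3))) :: AP], D=∅>
step 3: <S=∅, E=∅, C=[-2 :: 4 :: PRIM2(add) :: (0 - 3) :: PRIM2(sub) :: (λu. ((λp. (if0 p then -2 else 6)) ((λw. w) -3))) :: AP], D=∅>
step 4: <S=[-2], E=∅, C=[4 :: PRIM2(add) :: (0 - 3) :: PRIM2(sub) :: (λu. ((λp. (if0 p then -2 else 6)) ((λw. w) -3))) :: AP], D=∅>
step 5: <S=[4 :: -2], E=∅, C=[PRIM2(add) :: (0 - 3) :: PRIM2(sub) :: (λu. ((λp. (if0 p then -2 else 6)) ((λw. w) -3))) :: AP], D=∅>
step 6: <S=[2], E=∅, C=[(0 - 3) :: PRIM2(sub) :: (λu. ((λp. (if0 p then -2 else 6)) ((λw. w) -3))) :: AP], D=∅>
step 7: <S=[2], E=∅, C=[0 :: 3 :: PRIM2(sub) :: PRIM2(sub) :: (λu. ((λp. (if0 p then -2 else 6)) ((λw. w) -3))) :: AP], D=∅>
step 8: <S=[0 :: 2], E=∅, C=[3 :: PRIM2(sub) :: PRIM2(sub) :: (λu. ((λp. (if0 p then -2 else 6)) ((λw. w) -3))) :: AP], D=∅>
step 9: <S=[3 :: 0 :: 2], E=∅, C=[PRIM2(sub) :: PRIM2(sub) :: (λu. ((λp. (if0 p then -2 else 6)) ((λw. w) -3))) :: AP], D=∅>
step 10: <S=[-3 :: 2], E=∅, C=[PRIM2(sub) :: (λu. ((λp. (if0 p then -2 else 6)) ((λw. w) -3))) :: AP], D=∅>
step 11: <S=[5], E=∅, C=[(λu. ((λp. (if0 p then -2 else 6)) ((λw. w) -3))) :: AP], D=∅>
step 12: <S=[clo(λu. ((λp. (if0 p then -2 else 6)) ((λw. w) -3)), ∅) :: 5], E=∅, C=[AP], D=∅>
step 13: <S=∅, E={u↦5}, C=[((λp. (if0 p then -2 else 6)) ((λw. w) -3))], D=[(∅, ∅, ∅)]>
step 14: <S=∅, E={u↦5}, C=[((λw. w) -3) :: (λp. (if0 p then -2 else 6)) :: AP], D=[(∅, ∅, ∅)]>
step 15: <S=∅, E={u↦5}, C=[-3 :: (λw. w) :: AP :: (λp. (if0 p then -2 else 6)) :: AP], D=[(∅, ∅, ∅)]>
step 16: <S=[-3], E={u↦5}, C=[(λw. w) :: AP :: (λp. (if0 p then -2 else 6)) :: AP], D=[(∅, ∅, ∅)]>
step 17: <S=[clo(λw. w, {u↦5}) :: -3], E={u↦5}, C=[AP :: (λp. (if0 p then -2 else 6)) :: AP], D=[(∅, ∅, ∅)]>
step 18: <S=∅, E={w↦-3, u↦5}, C=[w], D=[(∅, {u↦5}, [(λp. (if0 p then -2 else 6)) :: AP]) :: (∅, ∅, ∅)]>
step 19: <S=[-3], E={w↦-3, u↦5}, C=∅, D=[(∅, {u↦5}, [(λp. (if0 p then -2 else 6)) :: AP]) :: (∅, ∅, ∅)]>
step 20: <S=[-3], E={u↦5}, C=[(λp. (if0 p then -2 else 6)) :: AP], D=[(∅, ∅, ∅)]>
step 21: <S=[clo(λp. (if0 p then -2 else 6), {u↦5}) :: -3], E={u↦5}, C=[AP], D=[(∅, ∅, ∅)]>
step 22: <S=∅, E={p↦-3, u↦5}, C=[(if0 p then -2 else 6)], D=[(∅, {u↦5}, ∅) :: (∅, ∅, ∅)]>
step 23: <S=∅, E={p↦-3, u↦5}, C=[p :: SEL], D=[(∅, {u↦5}, ∅) :: (∅, ∅, ∅)]>
step 24: <S=[-3], E={p↦-3, u↦5}, C=[SEL], D=[(∅, {u↦5}, ∅) :: (∅, ∅, ∅)]>
step 25: <S=∅, E={p↦-3, u↦5}, C=[6], D=[(∅, {u↦5}, ∅) :: (∅, ∅, ∅)]>
step 26: <S=[6], E={p↦-3, u↦5}, C=∅, D=[(∅, {u↦5}, ∅) :: (∅, ∅, ∅)]>
step 27: <S=[6], E={u↦5}, C=∅, D=[(∅, ∅, ∅)]>
step 28: <S=[6], E=∅, C=∅, D=∅>
→ final value 6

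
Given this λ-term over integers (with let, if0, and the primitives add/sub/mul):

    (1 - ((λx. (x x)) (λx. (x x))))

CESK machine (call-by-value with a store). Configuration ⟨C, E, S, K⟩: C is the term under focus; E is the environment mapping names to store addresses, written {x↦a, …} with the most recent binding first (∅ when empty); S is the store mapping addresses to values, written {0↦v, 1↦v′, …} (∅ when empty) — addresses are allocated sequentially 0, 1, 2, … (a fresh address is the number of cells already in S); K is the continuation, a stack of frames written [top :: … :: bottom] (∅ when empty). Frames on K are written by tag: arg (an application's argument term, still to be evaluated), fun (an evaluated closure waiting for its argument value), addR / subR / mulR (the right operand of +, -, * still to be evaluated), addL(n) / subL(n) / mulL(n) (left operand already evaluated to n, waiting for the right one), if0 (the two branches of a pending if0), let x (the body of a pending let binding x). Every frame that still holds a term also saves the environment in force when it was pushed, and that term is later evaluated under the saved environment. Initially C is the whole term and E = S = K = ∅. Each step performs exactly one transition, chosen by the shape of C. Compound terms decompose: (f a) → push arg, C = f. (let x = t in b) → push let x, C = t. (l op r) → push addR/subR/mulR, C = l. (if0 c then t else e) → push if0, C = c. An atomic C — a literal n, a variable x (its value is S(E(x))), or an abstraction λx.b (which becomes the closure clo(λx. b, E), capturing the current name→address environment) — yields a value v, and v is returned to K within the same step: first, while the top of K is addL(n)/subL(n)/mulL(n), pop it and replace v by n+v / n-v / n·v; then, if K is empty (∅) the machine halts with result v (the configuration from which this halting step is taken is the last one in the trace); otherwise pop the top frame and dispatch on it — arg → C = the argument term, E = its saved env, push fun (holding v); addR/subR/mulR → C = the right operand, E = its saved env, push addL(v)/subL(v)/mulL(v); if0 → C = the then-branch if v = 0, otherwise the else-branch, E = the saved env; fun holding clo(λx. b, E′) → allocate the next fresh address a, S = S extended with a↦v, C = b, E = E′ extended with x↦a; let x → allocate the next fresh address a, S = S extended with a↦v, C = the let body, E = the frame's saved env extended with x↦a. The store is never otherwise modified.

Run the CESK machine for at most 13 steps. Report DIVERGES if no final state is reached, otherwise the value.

step 0: [C=(1 - ((λx. (x x)) (λx. (x x)))) | E=∅ | S=∅ | K=∅]
step 1: [C=1 | E=∅ | S=∅ | K=[subR]]
step 2: [C=((λx. (x x)) (λx. (x x))) | E=∅ | S=∅ | K=[subL(1)]]
step 3: [C=(λx. (x x)) | E=∅ | S=∅ | K=[arg :: subL(1)]]
step 4: [C=(λx. (x x)) | E=∅ | S=∅ | K=[fun :: subL(1)]]
step 5: [C=(x x) | E={x↦0} | S={0↦clo(λx. (x x), ∅)} | K=[subL(1)]]
step 6: [C=x | E={x↦0} | S={0↦clo(λx. (x x), ∅)} | K=[arg :: subL(1)]]
step 7: [C=x | E={x↦0} | S={0↦clo(λx. (x x), ∅)} | K=[fun :: subL(1)]]
step 8: [C=(x x) | E={x↦1} | S={0↦clo(λx. (x x), ∅), 1↦clo(λx. (x x), ∅)} | K=[subL(1)]]
step 9: [C=x | E={x↦1} | S={0↦clo(λx. (x x), ∅), 1↦clo(λx. (x x), ∅)} | K=[arg :: subL(1)]]
step 10: [C=x | E={x↦1} | S={0↦clo(λx. (x x), ∅), 1↦clo(λx. (x x), ∅)} | K=[fun :: subL(1)]]
step 11: [C=(x x) | E={x↦2} | S={0↦clo(λx. (x x), ∅), 1↦clo(λx. (x x), ∅), 2↦clo(λx. (x x), ∅)} | K=[subL(1)]]
step 12: [C=x | E={x↦2} | S={0↦clo(λx. (x x), ∅), 1↦clo(λx. (x x), ∅), 2↦clo(λx. (x x), ∅)} | K=[arg :: subL(1)]]
step 13: [C=x | E={x↦2} | S={0↦clo(λx. (x x), ∅), 1↦clo(λx. (x x), ∅), 2↦clo(λx. (x x), ∅)} | K=[fun :: subL(1)]]
→ 13 transitions taken and the configuration is still not final: no result within 13 steps

Answer: DIVERGES (no final state within 13 steps)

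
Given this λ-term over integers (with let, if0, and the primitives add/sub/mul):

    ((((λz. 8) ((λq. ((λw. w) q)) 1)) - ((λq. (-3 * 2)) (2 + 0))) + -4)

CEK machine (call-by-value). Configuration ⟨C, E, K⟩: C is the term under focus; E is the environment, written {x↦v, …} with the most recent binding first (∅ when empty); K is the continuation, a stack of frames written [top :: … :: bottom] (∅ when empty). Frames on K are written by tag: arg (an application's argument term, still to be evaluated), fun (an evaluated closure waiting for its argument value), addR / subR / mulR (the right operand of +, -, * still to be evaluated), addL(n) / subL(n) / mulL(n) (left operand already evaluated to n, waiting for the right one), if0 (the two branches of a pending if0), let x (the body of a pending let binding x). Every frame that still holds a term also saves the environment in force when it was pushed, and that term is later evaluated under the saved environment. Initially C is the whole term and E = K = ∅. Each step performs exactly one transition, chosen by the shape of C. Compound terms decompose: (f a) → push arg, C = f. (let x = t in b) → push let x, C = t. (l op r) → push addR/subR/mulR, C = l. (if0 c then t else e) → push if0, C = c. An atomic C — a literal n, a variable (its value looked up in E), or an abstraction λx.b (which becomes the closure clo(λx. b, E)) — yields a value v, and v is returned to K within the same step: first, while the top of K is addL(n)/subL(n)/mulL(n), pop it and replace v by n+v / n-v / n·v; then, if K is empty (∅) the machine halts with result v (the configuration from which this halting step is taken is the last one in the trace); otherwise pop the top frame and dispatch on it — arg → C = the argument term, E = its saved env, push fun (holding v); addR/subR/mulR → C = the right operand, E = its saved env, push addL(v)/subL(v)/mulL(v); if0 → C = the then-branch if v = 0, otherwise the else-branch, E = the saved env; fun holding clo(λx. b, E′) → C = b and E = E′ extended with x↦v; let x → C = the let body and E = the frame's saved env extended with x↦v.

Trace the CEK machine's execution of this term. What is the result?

0. <C=((((λz. 8) ((λq. ((λw. w) q)) 1)) - ((λq. (-3 * 2)) (2 + 0))) + -4), E=∅, K=∅>
1. <C=(((λz. 8) ((λq. ((λw. w) q)) 1)) - ((λq. (-3 * 2)) (2 + 0))), E=∅, K=[addR]>
2. <C=((λz. 8) ((λq. ((λw. w) q)) 1)), E=∅, K=[subR :: addR]>
3. <C=(λz. 8), E=∅, K=[arg :: subR :: addR]>
4. <C=((λq. ((λw. w) q)) 1), E=∅, K=[fun :: subR :: addR]>
5. <C=(λq. ((λw. w) q)), E=∅, K=[arg :: fun :: subR :: addR]>
6. <C=1, E=∅, K=[fun :: fun :: subR :: addR]>
7. <C=((λw. w) q), E={q↦1}, K=[fun :: subR :: addR]>
8. <C=(λw. w), E={q↦1}, K=[arg :: fun :: subR :: addR]>
9. <C=q, E={q↦1}, K=[fun :: fun :: subR :: addR]>
10. <C=w, E={w↦1, q↦1}, K=[fun :: subR :: addR]>
11. <C=8, E={z↦1}, K=[subR :: addR]>
12. <C=((λq. (-3 * 2)) (2 + 0)), E=∅, K=[subL(8) :: addR]>
13. <C=(λq. (-3 * 2)), E=∅, K=[arg :: subL(8) :: addR]>
14. <C=(2 + 0), E=∅, K=[fun :: subL(8) :: addR]>
15. <C=2, E=∅, K=[addR :: fun :: subL(8) :: addR]>
16. <C=0, E=∅, K=[addL(2) :: fun :: subL(8) :: addR]>
17. <C=(-3 * 2), E={q↦2}, K=[subL(8) :: addR]>
18. <C=-3, E={q↦2}, K=[mulR :: subL(8) :: addR]>
19. <C=2, E={q↦2}, K=[mulL(-3) :: subL(8) :: addR]>
20. <C=-4, E=∅, K=[addL(14)]>
→ final value 10

Answer: 10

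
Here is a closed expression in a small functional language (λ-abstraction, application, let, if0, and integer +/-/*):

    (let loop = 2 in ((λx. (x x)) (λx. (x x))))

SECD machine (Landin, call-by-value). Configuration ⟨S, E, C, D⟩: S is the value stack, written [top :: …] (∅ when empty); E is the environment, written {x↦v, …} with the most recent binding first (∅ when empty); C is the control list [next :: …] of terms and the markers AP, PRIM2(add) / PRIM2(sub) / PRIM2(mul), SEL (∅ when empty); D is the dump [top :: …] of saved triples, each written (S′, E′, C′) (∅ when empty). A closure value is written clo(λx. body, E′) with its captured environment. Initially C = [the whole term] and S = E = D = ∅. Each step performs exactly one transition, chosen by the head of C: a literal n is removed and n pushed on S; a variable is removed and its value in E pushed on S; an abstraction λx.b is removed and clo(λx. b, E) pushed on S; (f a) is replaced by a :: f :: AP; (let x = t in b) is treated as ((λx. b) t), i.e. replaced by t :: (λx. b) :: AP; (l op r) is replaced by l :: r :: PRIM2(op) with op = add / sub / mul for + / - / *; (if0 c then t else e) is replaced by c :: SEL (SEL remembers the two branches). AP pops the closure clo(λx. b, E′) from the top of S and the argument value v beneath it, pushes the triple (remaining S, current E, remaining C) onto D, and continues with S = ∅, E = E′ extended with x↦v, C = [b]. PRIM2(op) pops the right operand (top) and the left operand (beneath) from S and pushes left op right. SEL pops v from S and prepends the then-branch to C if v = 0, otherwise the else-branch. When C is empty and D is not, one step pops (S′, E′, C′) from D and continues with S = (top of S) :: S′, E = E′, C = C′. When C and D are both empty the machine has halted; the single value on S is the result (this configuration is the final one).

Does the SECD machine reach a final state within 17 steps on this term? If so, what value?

Answer: DIVERGES (no final state within 17 steps)

Execution trace:
[0] <S=∅, E=∅, C=[(let loop = 2 in ((λx. (x x)) (λx. (x x))))], D=∅>
[1] <S=∅, E=∅, C=[2 :: (λloop. ((λx. (x x)) (λx. (x x)))) :: AP], D=∅>
[2] <S=[2], E=∅, C=[(λloop. ((λx. (x x)) (λx. (x x)))) :: AP], D=∅>
[3] <S=[clo(λloop. ((λx. (x x)) (λx. (x x))), ∅) :: 2], E=∅, C=[AP], D=∅>
[4] <S=∅, E={loop↦2}, C=[((λx. (x x)) (λx. (x x)))], D=[(∅, ∅, ∅)]>
[5] <S=∅, E={loop↦2}, C=[(λx. (x x)) :: (λx. (x x)) :: AP], D=[(∅, ∅, ∅)]>
[6] <S=[clo(λx. (x x), {loop↦2})], E={loop↦2}, C=[(λx. (x x)) :: AP], D=[(∅, ∅, ∅)]>
[7] <S=[clo(λx. (x x), {loop↦2}) :: clo(λx. (x x), {loop↦2})], E={loop↦2}, C=[AP], D=[(∅, ∅, ∅)]>
[8] <S=∅, E={x↦clo(λx. (x x), {loop↦2}), loop↦2}, C=[(x x)], D=[(∅, {loop↦2}, ∅) :: (∅, ∅, ∅)]>
[9] <S=∅, E={x↦clo(λx. (x x), {loop↦2}), loop↦2}, C=[x :: x :: AP], D=[(∅, {loop↦2}, ∅) :: (∅, ∅, ∅)]>
[10] <S=[clo(λx. (x x), {loop↦2})], E={x↦clo(λx. (x x), {loop↦2}), loop↦2}, C=[x :: AP], D=[(∅, {loop↦2}, ∅) :: (∅, ∅, ∅)]>
[11] <S=[clo(λx. (x x), {loop↦2}) :: clo(λx. (x x), {loop↦2})], E={x↦clo(λx. (x x), {loop↦2}), loop↦2}, C=[AP], D=[(∅, {loop↦2}, ∅) :: (∅, ∅, ∅)]>
[12] <S=∅, E={x↦clo(λx. (x x), {loop↦2}), loop↦2}, C=[(x x)], D=[(∅, {x↦clo(λx. (x x), {loop↦2}), loop↦2}, ∅) :: (∅, {loop↦2}, ∅) :: (∅, ∅, ∅)]>
[13] <S=∅, E={x↦clo(λx. (x x), {loop↦2}), loop↦2}, C=[x :: x :: AP], D=[(∅, {x↦clo(λx. (x x), {loop↦2}), loop↦2}, ∅) :: (∅, {loop↦2}, ∅) :: (∅, ∅, ∅)]>
[14] <S=[clo(λx. (x x), {loop↦2})], E={x↦clo(λx. (x x), {loop↦2}), loop↦2}, C=[x :: AP], D=[(∅, {x↦clo(λx. (x x), {loop↦2}), loop↦2}, ∅) :: (∅, {loop↦2}, ∅) :: (∅, ∅, ∅)]>
[15] <S=[clo(λx. (x x), {loop↦2}) :: clo(λx. (x x), {loop↦2})], E={x↦clo(λx. (x x), {loop↦2}), loop↦2}, C=[AP], D=[(∅, {x↦clo(λx. (x x), {loop↦2}), loop↦2}, ∅) :: (∅, {loop↦2}, ∅) :: (∅, ∅, ∅)]>
[16] <S=∅, E={x↦clo(λx. (x x), {loop↦2}), loop↦2}, C=[(x x)], D=[(∅, {x↦clo(λx. (x x), {loop↦2}), loop↦2}, ∅) :: (∅, {x↦clo(λx. (x x), {loop↦2}), loop↦2}, ∅) :: (∅, {loop↦2}, ∅) :: (∅, ∅, ∅)]>
[17] <S=∅, E={x↦clo(λx. (x x), {loop↦2}), loop↦2}, C=[x :: x :: AP], D=[(∅, {x↦clo(λx. (x x), {loop↦2}), loop↦2}, ∅) :: (∅, {x↦clo(λx. (x x), {loop↦2}), loop↦2}, ∅) :: (∅, {loop↦2}, ∅) :: (∅, ∅, ∅)]>
→ 17 transitions taken and the configuration is still not final: no result within 17 steps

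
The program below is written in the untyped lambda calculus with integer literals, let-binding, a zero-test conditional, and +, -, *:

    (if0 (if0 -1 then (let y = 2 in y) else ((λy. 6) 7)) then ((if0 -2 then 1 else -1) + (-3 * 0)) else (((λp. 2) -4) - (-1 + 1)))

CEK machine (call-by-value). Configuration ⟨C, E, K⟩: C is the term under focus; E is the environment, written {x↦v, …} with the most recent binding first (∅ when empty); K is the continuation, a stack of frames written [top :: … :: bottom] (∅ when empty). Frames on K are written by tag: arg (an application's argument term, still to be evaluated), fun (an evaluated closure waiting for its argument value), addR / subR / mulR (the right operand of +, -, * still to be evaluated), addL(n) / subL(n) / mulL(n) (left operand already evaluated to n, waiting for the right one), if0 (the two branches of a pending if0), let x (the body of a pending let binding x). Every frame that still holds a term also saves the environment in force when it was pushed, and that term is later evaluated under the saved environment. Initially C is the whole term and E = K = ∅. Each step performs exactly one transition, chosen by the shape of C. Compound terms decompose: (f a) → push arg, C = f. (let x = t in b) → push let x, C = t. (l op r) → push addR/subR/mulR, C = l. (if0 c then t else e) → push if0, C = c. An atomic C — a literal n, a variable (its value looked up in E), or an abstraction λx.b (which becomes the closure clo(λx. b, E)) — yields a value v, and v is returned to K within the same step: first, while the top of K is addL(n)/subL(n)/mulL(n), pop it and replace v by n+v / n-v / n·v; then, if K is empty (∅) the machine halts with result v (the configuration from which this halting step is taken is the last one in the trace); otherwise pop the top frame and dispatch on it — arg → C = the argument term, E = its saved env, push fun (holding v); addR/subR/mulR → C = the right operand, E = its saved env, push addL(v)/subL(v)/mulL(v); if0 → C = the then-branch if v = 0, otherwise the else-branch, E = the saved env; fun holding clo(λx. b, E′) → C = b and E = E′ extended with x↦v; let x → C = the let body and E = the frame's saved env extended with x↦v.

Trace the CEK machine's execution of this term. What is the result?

step 0: ⟨C=(if0 (if0 -1 then (let y = 2 in y) else ((λy. 6) 7)) then ((if0 -2 then 1 else -1) + (-3 * 0)) else (((λp. 2) -4) - (-1 + 1))); E=∅; K=∅⟩
step 1: ⟨C=(if0 -1 then (let y = 2 in y) else ((λy. 6) 7)); E=∅; K=[if0]⟩
step 2: ⟨C=-1; E=∅; K=[if0 :: if0]⟩
step 3: ⟨C=((λy. 6) 7); E=∅; K=[if0]⟩
step 4: ⟨C=(λy. 6); E=∅; K=[arg :: if0]⟩
step 5: ⟨C=7; E=∅; K=[fun :: if0]⟩
step 6: ⟨C=6; E={y↦7}; K=[if0]⟩
step 7: ⟨C=(((λp. 2) -4) - (-1 + 1)); E=∅; K=∅⟩
step 8: ⟨C=((λp. 2) -4); E=∅; K=[subR]⟩
step 9: ⟨C=(λp. 2); E=∅; K=[arg :: subR]⟩
step 10: ⟨C=-4; E=∅; K=[fun :: subR]⟩
step 11: ⟨C=2; E={p↦-4}; K=[subR]⟩
step 12: ⟨C=(-1 + 1); E=∅; K=[subL(2)]⟩
step 13: ⟨C=-1; E=∅; K=[addR :: subL(2)]⟩
step 14: ⟨C=1; E=∅; K=[addL(-1) :: subL(2)]⟩
→ final value 2

Answer: 2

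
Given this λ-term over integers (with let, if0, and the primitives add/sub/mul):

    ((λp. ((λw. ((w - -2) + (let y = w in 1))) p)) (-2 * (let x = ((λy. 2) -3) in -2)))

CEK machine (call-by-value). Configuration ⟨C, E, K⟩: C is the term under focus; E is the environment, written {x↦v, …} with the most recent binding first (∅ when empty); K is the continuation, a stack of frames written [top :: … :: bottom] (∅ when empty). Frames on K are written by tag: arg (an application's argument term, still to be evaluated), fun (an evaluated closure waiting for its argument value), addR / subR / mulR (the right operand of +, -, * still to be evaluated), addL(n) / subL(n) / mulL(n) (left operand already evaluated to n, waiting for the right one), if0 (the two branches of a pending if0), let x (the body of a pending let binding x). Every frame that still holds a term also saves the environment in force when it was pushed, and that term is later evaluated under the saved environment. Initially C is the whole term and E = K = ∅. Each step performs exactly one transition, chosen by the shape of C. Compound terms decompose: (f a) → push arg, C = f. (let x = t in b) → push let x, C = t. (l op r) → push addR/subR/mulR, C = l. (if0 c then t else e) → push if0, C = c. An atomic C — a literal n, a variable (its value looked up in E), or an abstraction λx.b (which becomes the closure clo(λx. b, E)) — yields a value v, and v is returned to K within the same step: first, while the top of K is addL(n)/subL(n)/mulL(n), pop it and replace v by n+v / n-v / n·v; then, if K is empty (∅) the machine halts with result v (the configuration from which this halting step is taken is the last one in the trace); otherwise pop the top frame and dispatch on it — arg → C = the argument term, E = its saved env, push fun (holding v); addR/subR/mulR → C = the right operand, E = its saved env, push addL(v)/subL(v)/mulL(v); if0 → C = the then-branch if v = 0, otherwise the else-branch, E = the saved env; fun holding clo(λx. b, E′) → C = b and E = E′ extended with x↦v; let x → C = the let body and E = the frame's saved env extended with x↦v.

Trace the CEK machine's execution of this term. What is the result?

Answer: 7

Machine steps:
[0] ⟨C=((λp. ((λw. ((w - -2) + (let y = w in 1))) p)) (-2 * (let x = ((λy. 2) -3) in -2))); E=∅; K=∅⟩
[1] ⟨C=(λp. ((λw. ((w - -2) + (let y = w in 1))) p)); E=∅; K=[arg]⟩
[2] ⟨C=(-2 * (let x = ((λy. 2) -3) in -2)); E=∅; K=[fun]⟩
[3] ⟨C=-2; E=∅; K=[mulR :: fun]⟩
[4] ⟨C=(let x = ((λy. 2) -3) in -2); E=∅; K=[mulL(-2) :: fun]⟩
[5] ⟨C=((λy. 2) -3); E=∅; K=[let x :: mulL(-2) :: fun]⟩
[6] ⟨C=(λy. 2); E=∅; K=[arg :: let x :: mulL(-2) :: fun]⟩
[7] ⟨C=-3; E=∅; K=[fun :: let x :: mulL(-2) :: fun]⟩
[8] ⟨C=2; E={y↦-3}; K=[let x :: mulL(-2) :: fun]⟩
[9] ⟨C=-2; E={x↦2}; K=[mulL(-2) :: fun]⟩
[10] ⟨C=((λw. ((w - -2) + (let y = w in 1))) p); E={p↦4}; K=∅⟩
[11] ⟨C=(λw. ((w - -2) + (let y = w in 1))); E={p↦4}; K=[arg]⟩
[12] ⟨C=p; E={p↦4}; K=[fun]⟩
[13] ⟨C=((w - -2) + (let y = w in 1)); E={w↦4, p↦4}; K=∅⟩
[14] ⟨C=(w - -2); E={w↦4, p↦4}; K=[addR]⟩
[15] ⟨C=w; E={w↦4, p↦4}; K=[subR :: addR]⟩
[16] ⟨C=-2; E={w↦4, p↦4}; K=[subL(4) :: addR]⟩
[17] ⟨C=(let y = w in 1); E={w↦4, p↦4}; K=[addL(6)]⟩
[18] ⟨C=w; E={w↦4, p↦4}; K=[let y :: addL(6)]⟩
[19] ⟨C=1; E={y↦4, w↦4, p↦4}; K=[addL(6)]⟩
→ final value 7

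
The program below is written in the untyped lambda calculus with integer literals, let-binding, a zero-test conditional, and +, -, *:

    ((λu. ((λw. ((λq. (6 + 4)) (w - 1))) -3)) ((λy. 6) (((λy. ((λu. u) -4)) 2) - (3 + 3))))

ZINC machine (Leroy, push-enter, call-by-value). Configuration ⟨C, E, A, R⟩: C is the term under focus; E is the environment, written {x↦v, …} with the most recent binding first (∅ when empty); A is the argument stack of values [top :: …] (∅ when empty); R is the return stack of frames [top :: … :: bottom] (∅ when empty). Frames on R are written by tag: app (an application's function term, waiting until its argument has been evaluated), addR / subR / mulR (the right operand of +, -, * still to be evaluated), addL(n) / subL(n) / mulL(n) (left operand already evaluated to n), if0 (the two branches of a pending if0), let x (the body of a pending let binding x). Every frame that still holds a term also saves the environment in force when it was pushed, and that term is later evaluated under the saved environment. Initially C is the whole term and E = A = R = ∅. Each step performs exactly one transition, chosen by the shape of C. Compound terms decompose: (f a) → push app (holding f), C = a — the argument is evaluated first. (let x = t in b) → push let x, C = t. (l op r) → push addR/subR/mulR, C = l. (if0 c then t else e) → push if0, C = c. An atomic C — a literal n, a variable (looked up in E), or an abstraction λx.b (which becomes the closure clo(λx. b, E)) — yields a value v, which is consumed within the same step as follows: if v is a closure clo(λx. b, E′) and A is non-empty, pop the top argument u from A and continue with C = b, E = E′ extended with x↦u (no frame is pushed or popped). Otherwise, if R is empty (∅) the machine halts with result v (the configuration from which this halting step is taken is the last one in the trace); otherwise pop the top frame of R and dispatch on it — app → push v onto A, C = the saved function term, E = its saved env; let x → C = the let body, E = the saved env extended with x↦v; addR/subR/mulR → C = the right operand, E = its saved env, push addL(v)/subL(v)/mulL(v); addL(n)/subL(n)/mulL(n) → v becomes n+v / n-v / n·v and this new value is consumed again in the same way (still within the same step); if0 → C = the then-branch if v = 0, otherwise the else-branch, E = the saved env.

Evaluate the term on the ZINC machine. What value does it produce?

0. <C=((λu. ((λw. ((λq. (6 + 4)) (w - 1))) -3)) ((λy. 6) (((λy. ((λu. u) -4)) 2) - (3 + 3)))), E=∅, A=∅, R=∅>
1. <C=((λy. 6) (((λy. ((λu. u) -4)) 2) - (3 + 3))), E=∅, A=∅, R=[app]>
2. <C=(((λy. ((λu. u) -4)) 2) - (3 + 3)), E=∅, A=∅, R=[app :: app]>
3. <C=((λy. ((λu. u) -4)) 2), E=∅, A=∅, R=[subR :: app :: app]>
4. <C=2, E=∅, A=∅, R=[app :: subR :: app :: app]>
5. <C=(λy. ((λu. u) -4)), E=∅, A=[2], R=[subR :: app :: app]>
6. <C=((λu. u) -4), E={y↦2}, A=∅, R=[subR :: app :: app]>
7. <C=-4, E={y↦2}, A=∅, R=[app :: subR :: app :: app]>
8. <C=(λu. u), E={y↦2}, A=[-4], R=[subR :: app :: app]>
9. <C=u, E={u↦-4, y↦2}, A=∅, R=[subR :: app :: app]>
10. <C=(3 + 3), E=∅, A=∅, R=[subL(-4) :: app :: app]>
11. <C=3, E=∅, A=∅, R=[addR :: subL(-4) :: app :: app]>
12. <C=3, E=∅, A=∅, R=[addL(3) :: subL(-4) :: app :: app]>
13. <C=(λy. 6), E=∅, A=[-10], R=[app]>
14. <C=6, E={y↦-10}, A=∅, R=[app]>
15. <C=(λu. ((λw. ((λq. (6 + 4)) (w - 1))) -3)), E=∅, A=[6], R=∅>
16. <C=((λw. ((λq. (6 + 4)) (w - 1))) -3), E={u↦6}, A=∅, R=∅>
17. <C=-3, E={u↦6}, A=∅, R=[app]>
18. <C=(λw. ((λq. (6 + 4)) (w - 1))), E={u↦6}, A=[-3], R=∅>
19. <C=((λq. (6 + 4)) (w - 1)), E={w↦-3, u↦6}, A=∅, R=∅>
20. <C=(w - 1), E={w↦-3, u↦6}, A=∅, R=[app]>
21. <C=w, E={w↦-3, u↦6}, A=∅, R=[subR :: app]>
22. <C=1, E={w↦-3, u↦6}, A=∅, R=[subL(-3) :: app]>
23. <C=(λq. (6 + 4)), E={w↦-3, u↦6}, A=[-4], R=∅>
24. <C=(6 + 4), E={q↦-4, w↦-3, u↦6}, A=∅, R=∅>
25. <C=6, E={q↦-4, w↦-3, u↦6}, A=∅, R=[addR]>
26. <C=4, E={q↦-4, w↦-3, u↦6}, A=∅, R=[addL(6)]>
→ final value 10

Answer: 10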